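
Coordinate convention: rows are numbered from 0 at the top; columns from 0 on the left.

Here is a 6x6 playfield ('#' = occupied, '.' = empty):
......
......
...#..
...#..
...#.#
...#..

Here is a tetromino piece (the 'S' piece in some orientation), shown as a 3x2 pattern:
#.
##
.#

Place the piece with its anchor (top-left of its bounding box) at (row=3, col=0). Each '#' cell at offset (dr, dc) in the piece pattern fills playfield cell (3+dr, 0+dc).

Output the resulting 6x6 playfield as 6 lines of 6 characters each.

Fill (3+0,0+0) = (3,0)
Fill (3+1,0+0) = (4,0)
Fill (3+1,0+1) = (4,1)
Fill (3+2,0+1) = (5,1)

Answer: ......
......
...#..
#..#..
##.#.#
.#.#..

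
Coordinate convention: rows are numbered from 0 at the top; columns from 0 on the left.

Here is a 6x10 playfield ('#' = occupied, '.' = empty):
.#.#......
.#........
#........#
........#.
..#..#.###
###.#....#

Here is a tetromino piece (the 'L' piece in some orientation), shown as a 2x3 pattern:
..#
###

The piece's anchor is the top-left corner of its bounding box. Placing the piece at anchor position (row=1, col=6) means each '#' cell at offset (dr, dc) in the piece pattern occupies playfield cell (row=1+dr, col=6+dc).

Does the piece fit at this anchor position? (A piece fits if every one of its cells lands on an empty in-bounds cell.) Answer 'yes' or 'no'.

Check each piece cell at anchor (1, 6):
  offset (0,2) -> (1,8): empty -> OK
  offset (1,0) -> (2,6): empty -> OK
  offset (1,1) -> (2,7): empty -> OK
  offset (1,2) -> (2,8): empty -> OK
All cells valid: yes

Answer: yes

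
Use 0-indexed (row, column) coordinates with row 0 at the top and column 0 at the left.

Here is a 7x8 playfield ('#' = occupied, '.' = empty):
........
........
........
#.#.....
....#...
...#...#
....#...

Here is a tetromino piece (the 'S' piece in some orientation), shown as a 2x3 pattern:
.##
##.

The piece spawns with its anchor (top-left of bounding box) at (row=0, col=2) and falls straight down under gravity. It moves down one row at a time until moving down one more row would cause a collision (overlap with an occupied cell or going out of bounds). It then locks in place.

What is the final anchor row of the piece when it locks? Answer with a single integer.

Spawn at (row=0, col=2). Try each row:
  row 0: fits
  row 1: fits
  row 2: blocked -> lock at row 1

Answer: 1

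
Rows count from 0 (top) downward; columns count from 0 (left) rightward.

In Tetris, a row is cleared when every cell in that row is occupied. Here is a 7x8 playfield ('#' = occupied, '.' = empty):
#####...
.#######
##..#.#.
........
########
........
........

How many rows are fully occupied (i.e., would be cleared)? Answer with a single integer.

Check each row:
  row 0: 3 empty cells -> not full
  row 1: 1 empty cell -> not full
  row 2: 4 empty cells -> not full
  row 3: 8 empty cells -> not full
  row 4: 0 empty cells -> FULL (clear)
  row 5: 8 empty cells -> not full
  row 6: 8 empty cells -> not full
Total rows cleared: 1

Answer: 1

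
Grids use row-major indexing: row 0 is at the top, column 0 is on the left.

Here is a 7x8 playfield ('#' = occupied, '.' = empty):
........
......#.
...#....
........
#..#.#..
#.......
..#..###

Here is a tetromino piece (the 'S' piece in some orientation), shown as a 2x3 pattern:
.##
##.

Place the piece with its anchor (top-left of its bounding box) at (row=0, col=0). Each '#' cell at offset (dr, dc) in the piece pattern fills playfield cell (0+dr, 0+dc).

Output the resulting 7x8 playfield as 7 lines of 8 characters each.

Answer: .##.....
##....#.
...#....
........
#..#.#..
#.......
..#..###

Derivation:
Fill (0+0,0+1) = (0,1)
Fill (0+0,0+2) = (0,2)
Fill (0+1,0+0) = (1,0)
Fill (0+1,0+1) = (1,1)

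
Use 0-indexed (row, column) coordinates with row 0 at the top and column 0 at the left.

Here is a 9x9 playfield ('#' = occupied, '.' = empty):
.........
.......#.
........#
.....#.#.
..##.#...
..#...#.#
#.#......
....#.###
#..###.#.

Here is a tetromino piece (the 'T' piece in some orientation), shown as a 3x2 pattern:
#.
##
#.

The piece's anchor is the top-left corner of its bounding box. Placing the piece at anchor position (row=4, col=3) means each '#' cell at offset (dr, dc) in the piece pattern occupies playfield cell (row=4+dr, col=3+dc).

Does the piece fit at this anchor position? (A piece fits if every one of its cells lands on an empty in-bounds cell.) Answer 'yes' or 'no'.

Check each piece cell at anchor (4, 3):
  offset (0,0) -> (4,3): occupied ('#') -> FAIL
  offset (1,0) -> (5,3): empty -> OK
  offset (1,1) -> (5,4): empty -> OK
  offset (2,0) -> (6,3): empty -> OK
All cells valid: no

Answer: no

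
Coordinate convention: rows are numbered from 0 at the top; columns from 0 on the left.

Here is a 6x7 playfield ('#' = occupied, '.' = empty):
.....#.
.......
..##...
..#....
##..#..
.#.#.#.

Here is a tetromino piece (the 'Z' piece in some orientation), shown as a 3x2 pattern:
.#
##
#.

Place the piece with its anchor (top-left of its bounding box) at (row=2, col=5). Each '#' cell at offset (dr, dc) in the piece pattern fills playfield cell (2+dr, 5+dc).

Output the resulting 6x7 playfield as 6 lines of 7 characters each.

Answer: .....#.
.......
..##..#
..#..##
##..##.
.#.#.#.

Derivation:
Fill (2+0,5+1) = (2,6)
Fill (2+1,5+0) = (3,5)
Fill (2+1,5+1) = (3,6)
Fill (2+2,5+0) = (4,5)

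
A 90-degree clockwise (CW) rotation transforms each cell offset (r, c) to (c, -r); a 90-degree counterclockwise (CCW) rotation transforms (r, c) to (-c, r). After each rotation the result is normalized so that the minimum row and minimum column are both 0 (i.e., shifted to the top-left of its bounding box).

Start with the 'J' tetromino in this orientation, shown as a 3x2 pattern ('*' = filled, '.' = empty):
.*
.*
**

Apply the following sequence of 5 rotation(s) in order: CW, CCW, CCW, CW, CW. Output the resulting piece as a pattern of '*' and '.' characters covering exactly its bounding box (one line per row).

Answer: *..
***

Derivation:
Start:
.*
.*
**
After rotation 1 (CW):
*..
***
After rotation 2 (CCW):
.*
.*
**
After rotation 3 (CCW):
***
..*
After rotation 4 (CW):
.*
.*
**
After rotation 5 (CW):
*..
***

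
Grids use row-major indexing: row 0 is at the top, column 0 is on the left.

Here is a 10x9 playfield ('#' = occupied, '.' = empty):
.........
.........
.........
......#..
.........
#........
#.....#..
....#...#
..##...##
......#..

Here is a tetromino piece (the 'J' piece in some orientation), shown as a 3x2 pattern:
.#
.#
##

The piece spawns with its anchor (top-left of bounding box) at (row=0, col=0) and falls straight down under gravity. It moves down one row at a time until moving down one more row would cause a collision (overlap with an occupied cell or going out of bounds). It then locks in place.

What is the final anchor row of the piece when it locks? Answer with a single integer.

Answer: 2

Derivation:
Spawn at (row=0, col=0). Try each row:
  row 0: fits
  row 1: fits
  row 2: fits
  row 3: blocked -> lock at row 2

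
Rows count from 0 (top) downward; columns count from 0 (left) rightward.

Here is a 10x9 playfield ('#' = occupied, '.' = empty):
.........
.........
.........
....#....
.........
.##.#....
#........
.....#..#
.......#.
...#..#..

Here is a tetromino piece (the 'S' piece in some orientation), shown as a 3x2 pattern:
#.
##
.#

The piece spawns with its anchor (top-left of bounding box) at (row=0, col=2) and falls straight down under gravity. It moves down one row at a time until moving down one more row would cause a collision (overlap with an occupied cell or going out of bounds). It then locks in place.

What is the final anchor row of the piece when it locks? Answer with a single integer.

Answer: 3

Derivation:
Spawn at (row=0, col=2). Try each row:
  row 0: fits
  row 1: fits
  row 2: fits
  row 3: fits
  row 4: blocked -> lock at row 3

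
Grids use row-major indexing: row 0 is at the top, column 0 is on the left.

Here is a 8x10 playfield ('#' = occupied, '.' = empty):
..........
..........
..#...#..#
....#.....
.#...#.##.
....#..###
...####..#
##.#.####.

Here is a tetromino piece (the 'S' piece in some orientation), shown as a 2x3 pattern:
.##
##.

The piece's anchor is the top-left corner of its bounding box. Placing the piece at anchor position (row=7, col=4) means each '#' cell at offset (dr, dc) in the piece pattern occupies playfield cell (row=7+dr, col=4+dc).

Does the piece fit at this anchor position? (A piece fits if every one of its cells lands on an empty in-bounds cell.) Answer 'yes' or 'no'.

Check each piece cell at anchor (7, 4):
  offset (0,1) -> (7,5): occupied ('#') -> FAIL
  offset (0,2) -> (7,6): occupied ('#') -> FAIL
  offset (1,0) -> (8,4): out of bounds -> FAIL
  offset (1,1) -> (8,5): out of bounds -> FAIL
All cells valid: no

Answer: no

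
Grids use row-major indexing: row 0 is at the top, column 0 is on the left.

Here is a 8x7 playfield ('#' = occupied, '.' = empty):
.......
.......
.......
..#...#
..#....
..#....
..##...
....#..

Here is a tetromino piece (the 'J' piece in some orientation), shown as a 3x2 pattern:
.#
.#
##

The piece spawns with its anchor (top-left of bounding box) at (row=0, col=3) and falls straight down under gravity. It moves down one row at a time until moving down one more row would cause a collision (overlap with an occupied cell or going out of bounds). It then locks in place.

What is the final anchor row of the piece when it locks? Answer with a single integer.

Answer: 3

Derivation:
Spawn at (row=0, col=3). Try each row:
  row 0: fits
  row 1: fits
  row 2: fits
  row 3: fits
  row 4: blocked -> lock at row 3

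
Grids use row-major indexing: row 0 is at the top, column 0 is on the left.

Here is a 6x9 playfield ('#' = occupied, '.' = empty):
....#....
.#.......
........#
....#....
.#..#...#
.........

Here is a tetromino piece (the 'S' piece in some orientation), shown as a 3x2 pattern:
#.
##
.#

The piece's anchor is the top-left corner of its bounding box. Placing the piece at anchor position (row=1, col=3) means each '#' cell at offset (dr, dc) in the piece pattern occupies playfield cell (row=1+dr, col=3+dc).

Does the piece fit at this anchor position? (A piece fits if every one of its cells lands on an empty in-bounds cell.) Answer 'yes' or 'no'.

Answer: no

Derivation:
Check each piece cell at anchor (1, 3):
  offset (0,0) -> (1,3): empty -> OK
  offset (1,0) -> (2,3): empty -> OK
  offset (1,1) -> (2,4): empty -> OK
  offset (2,1) -> (3,4): occupied ('#') -> FAIL
All cells valid: no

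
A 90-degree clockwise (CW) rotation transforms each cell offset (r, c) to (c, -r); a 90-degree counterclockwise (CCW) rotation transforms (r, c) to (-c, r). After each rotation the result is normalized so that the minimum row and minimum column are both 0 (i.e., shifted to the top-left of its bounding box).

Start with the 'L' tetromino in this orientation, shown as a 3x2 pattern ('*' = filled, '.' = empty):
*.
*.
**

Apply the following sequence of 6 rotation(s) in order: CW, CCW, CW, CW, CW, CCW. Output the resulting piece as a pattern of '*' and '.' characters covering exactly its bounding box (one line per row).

Answer: **
.*
.*

Derivation:
Start:
*.
*.
**
After rotation 1 (CW):
***
*..
After rotation 2 (CCW):
*.
*.
**
After rotation 3 (CW):
***
*..
After rotation 4 (CW):
**
.*
.*
After rotation 5 (CW):
..*
***
After rotation 6 (CCW):
**
.*
.*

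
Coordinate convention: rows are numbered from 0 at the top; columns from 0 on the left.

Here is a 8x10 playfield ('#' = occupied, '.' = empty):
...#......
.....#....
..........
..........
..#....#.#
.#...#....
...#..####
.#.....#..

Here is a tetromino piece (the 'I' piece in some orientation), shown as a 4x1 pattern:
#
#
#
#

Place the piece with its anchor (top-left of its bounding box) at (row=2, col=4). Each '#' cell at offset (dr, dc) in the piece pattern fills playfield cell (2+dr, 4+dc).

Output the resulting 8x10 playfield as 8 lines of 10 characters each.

Answer: ...#......
.....#....
....#.....
....#.....
..#.#..#.#
.#..##....
...#..####
.#.....#..

Derivation:
Fill (2+0,4+0) = (2,4)
Fill (2+1,4+0) = (3,4)
Fill (2+2,4+0) = (4,4)
Fill (2+3,4+0) = (5,4)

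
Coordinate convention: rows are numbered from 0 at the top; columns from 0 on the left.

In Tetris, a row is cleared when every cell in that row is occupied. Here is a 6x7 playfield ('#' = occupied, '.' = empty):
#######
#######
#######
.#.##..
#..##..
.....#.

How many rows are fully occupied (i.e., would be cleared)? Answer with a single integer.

Check each row:
  row 0: 0 empty cells -> FULL (clear)
  row 1: 0 empty cells -> FULL (clear)
  row 2: 0 empty cells -> FULL (clear)
  row 3: 4 empty cells -> not full
  row 4: 4 empty cells -> not full
  row 5: 6 empty cells -> not full
Total rows cleared: 3

Answer: 3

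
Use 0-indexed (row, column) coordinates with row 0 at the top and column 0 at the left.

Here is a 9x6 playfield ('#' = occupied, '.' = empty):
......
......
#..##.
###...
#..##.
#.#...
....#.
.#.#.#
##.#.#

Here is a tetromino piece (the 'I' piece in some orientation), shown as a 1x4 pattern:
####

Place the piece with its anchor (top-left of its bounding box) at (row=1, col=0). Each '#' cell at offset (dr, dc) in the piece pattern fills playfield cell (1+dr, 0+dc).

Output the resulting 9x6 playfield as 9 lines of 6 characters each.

Answer: ......
####..
#..##.
###...
#..##.
#.#...
....#.
.#.#.#
##.#.#

Derivation:
Fill (1+0,0+0) = (1,0)
Fill (1+0,0+1) = (1,1)
Fill (1+0,0+2) = (1,2)
Fill (1+0,0+3) = (1,3)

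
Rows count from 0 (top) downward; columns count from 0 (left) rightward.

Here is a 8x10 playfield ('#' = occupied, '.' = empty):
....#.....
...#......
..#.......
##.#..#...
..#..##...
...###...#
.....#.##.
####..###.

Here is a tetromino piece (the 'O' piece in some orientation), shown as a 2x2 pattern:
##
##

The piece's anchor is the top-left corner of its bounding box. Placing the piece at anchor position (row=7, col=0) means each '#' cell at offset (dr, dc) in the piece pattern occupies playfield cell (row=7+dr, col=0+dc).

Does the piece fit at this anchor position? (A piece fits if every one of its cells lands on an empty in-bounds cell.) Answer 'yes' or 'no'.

Answer: no

Derivation:
Check each piece cell at anchor (7, 0):
  offset (0,0) -> (7,0): occupied ('#') -> FAIL
  offset (0,1) -> (7,1): occupied ('#') -> FAIL
  offset (1,0) -> (8,0): out of bounds -> FAIL
  offset (1,1) -> (8,1): out of bounds -> FAIL
All cells valid: no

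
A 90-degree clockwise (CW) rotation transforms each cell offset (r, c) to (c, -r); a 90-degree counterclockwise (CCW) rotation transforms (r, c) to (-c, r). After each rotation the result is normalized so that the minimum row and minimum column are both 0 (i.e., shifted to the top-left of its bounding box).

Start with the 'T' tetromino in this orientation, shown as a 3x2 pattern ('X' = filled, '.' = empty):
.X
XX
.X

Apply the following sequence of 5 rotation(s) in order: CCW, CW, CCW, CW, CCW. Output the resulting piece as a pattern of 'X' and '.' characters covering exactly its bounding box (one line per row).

Start:
.X
XX
.X
After rotation 1 (CCW):
XXX
.X.
After rotation 2 (CW):
.X
XX
.X
After rotation 3 (CCW):
XXX
.X.
After rotation 4 (CW):
.X
XX
.X
After rotation 5 (CCW):
XXX
.X.

Answer: XXX
.X.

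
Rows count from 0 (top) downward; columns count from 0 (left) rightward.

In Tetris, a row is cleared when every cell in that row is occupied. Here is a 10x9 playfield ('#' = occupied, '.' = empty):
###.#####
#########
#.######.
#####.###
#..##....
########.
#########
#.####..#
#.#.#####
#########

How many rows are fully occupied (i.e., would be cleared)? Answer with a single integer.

Answer: 3

Derivation:
Check each row:
  row 0: 1 empty cell -> not full
  row 1: 0 empty cells -> FULL (clear)
  row 2: 2 empty cells -> not full
  row 3: 1 empty cell -> not full
  row 4: 6 empty cells -> not full
  row 5: 1 empty cell -> not full
  row 6: 0 empty cells -> FULL (clear)
  row 7: 3 empty cells -> not full
  row 8: 2 empty cells -> not full
  row 9: 0 empty cells -> FULL (clear)
Total rows cleared: 3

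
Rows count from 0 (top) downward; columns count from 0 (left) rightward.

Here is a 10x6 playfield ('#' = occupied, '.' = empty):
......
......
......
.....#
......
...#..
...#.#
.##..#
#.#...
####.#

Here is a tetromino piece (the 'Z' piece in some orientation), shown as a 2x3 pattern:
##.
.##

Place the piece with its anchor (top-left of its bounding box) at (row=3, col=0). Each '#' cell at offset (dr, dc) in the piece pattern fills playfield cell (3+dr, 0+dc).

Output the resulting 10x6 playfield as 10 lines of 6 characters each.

Fill (3+0,0+0) = (3,0)
Fill (3+0,0+1) = (3,1)
Fill (3+1,0+1) = (4,1)
Fill (3+1,0+2) = (4,2)

Answer: ......
......
......
##...#
.##...
...#..
...#.#
.##..#
#.#...
####.#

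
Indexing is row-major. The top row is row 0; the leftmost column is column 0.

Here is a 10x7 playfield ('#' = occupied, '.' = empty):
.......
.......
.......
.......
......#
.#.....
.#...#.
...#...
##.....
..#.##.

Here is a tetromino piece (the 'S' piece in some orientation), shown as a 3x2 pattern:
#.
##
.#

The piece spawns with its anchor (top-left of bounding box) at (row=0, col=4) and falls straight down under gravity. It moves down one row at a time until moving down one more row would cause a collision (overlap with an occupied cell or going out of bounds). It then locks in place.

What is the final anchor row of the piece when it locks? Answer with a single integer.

Spawn at (row=0, col=4). Try each row:
  row 0: fits
  row 1: fits
  row 2: fits
  row 3: fits
  row 4: blocked -> lock at row 3

Answer: 3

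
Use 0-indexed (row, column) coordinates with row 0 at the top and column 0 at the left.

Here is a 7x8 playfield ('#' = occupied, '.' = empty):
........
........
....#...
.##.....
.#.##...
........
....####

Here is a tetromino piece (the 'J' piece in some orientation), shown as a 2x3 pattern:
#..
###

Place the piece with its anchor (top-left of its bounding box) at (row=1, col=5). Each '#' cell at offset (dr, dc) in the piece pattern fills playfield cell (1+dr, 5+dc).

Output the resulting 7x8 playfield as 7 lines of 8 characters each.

Answer: ........
.....#..
....####
.##.....
.#.##...
........
....####

Derivation:
Fill (1+0,5+0) = (1,5)
Fill (1+1,5+0) = (2,5)
Fill (1+1,5+1) = (2,6)
Fill (1+1,5+2) = (2,7)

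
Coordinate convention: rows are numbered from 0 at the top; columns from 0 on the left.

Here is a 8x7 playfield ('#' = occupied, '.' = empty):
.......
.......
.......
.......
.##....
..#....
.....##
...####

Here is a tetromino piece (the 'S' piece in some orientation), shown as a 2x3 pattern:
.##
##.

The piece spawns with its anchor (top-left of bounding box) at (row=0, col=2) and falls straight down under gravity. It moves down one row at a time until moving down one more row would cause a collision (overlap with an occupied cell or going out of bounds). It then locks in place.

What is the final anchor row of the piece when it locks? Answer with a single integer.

Spawn at (row=0, col=2). Try each row:
  row 0: fits
  row 1: fits
  row 2: fits
  row 3: blocked -> lock at row 2

Answer: 2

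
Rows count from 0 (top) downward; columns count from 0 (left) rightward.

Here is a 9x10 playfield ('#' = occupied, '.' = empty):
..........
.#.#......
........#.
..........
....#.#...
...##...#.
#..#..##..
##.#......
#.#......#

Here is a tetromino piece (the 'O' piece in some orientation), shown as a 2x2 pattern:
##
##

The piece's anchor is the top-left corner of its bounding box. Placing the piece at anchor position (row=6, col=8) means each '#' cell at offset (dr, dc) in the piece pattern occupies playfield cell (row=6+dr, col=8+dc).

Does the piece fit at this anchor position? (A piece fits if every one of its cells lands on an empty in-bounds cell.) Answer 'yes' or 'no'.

Check each piece cell at anchor (6, 8):
  offset (0,0) -> (6,8): empty -> OK
  offset (0,1) -> (6,9): empty -> OK
  offset (1,0) -> (7,8): empty -> OK
  offset (1,1) -> (7,9): empty -> OK
All cells valid: yes

Answer: yes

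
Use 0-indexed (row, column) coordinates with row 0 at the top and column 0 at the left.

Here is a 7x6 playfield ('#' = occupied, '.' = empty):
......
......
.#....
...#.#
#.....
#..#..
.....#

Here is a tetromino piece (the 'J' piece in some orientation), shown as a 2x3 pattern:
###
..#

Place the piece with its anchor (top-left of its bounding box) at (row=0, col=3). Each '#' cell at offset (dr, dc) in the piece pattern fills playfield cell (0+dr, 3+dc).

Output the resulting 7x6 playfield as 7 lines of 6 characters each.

Answer: ...###
.....#
.#....
...#.#
#.....
#..#..
.....#

Derivation:
Fill (0+0,3+0) = (0,3)
Fill (0+0,3+1) = (0,4)
Fill (0+0,3+2) = (0,5)
Fill (0+1,3+2) = (1,5)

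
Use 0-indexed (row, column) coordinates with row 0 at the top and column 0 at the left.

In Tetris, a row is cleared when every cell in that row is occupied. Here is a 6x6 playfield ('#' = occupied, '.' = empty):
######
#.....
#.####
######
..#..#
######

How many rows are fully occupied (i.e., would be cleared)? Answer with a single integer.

Answer: 3

Derivation:
Check each row:
  row 0: 0 empty cells -> FULL (clear)
  row 1: 5 empty cells -> not full
  row 2: 1 empty cell -> not full
  row 3: 0 empty cells -> FULL (clear)
  row 4: 4 empty cells -> not full
  row 5: 0 empty cells -> FULL (clear)
Total rows cleared: 3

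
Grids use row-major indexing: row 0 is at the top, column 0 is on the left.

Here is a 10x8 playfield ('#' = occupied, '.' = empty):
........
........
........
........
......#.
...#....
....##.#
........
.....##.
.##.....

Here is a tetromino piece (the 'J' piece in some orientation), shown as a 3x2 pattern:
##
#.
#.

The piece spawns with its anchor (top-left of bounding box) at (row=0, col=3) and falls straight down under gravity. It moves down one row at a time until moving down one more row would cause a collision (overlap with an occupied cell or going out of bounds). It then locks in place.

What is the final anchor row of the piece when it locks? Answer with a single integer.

Answer: 2

Derivation:
Spawn at (row=0, col=3). Try each row:
  row 0: fits
  row 1: fits
  row 2: fits
  row 3: blocked -> lock at row 2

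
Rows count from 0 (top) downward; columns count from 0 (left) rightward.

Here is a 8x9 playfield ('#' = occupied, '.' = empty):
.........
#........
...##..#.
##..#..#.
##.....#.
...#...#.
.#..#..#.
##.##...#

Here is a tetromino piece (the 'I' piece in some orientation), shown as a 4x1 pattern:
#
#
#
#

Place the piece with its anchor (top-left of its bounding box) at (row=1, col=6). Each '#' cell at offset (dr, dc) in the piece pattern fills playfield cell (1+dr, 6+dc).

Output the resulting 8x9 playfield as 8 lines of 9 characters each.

Answer: .........
#.....#..
...##.##.
##..#.##.
##....##.
...#...#.
.#..#..#.
##.##...#

Derivation:
Fill (1+0,6+0) = (1,6)
Fill (1+1,6+0) = (2,6)
Fill (1+2,6+0) = (3,6)
Fill (1+3,6+0) = (4,6)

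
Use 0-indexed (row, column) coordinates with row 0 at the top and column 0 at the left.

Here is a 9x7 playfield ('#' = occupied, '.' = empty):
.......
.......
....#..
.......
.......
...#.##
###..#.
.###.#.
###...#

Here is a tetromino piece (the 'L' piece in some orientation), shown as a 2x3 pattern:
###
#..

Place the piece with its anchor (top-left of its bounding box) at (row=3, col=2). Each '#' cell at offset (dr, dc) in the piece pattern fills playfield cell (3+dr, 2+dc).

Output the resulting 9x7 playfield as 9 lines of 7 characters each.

Answer: .......
.......
....#..
..###..
..#....
...#.##
###..#.
.###.#.
###...#

Derivation:
Fill (3+0,2+0) = (3,2)
Fill (3+0,2+1) = (3,3)
Fill (3+0,2+2) = (3,4)
Fill (3+1,2+0) = (4,2)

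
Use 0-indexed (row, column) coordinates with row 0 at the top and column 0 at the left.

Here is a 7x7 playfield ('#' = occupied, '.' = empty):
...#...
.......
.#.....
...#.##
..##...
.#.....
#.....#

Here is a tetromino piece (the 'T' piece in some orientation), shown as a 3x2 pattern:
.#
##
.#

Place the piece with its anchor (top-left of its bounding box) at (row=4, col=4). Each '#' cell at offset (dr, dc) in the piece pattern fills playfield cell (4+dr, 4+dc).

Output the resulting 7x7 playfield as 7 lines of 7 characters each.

Fill (4+0,4+1) = (4,5)
Fill (4+1,4+0) = (5,4)
Fill (4+1,4+1) = (5,5)
Fill (4+2,4+1) = (6,5)

Answer: ...#...
.......
.#.....
...#.##
..##.#.
.#..##.
#....##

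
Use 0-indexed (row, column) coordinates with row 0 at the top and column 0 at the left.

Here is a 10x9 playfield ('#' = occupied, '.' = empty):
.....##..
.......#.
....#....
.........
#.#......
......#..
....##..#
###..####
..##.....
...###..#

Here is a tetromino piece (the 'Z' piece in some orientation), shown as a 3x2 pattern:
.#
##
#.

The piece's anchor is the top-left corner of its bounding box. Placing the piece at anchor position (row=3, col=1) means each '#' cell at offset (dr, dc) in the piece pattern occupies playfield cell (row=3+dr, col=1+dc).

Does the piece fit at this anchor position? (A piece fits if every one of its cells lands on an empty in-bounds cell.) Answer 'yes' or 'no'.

Answer: no

Derivation:
Check each piece cell at anchor (3, 1):
  offset (0,1) -> (3,2): empty -> OK
  offset (1,0) -> (4,1): empty -> OK
  offset (1,1) -> (4,2): occupied ('#') -> FAIL
  offset (2,0) -> (5,1): empty -> OK
All cells valid: no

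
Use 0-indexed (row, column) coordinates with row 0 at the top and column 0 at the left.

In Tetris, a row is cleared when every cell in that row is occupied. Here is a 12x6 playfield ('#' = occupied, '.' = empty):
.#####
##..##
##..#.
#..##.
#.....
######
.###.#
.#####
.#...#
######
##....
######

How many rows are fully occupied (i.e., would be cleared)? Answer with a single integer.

Answer: 3

Derivation:
Check each row:
  row 0: 1 empty cell -> not full
  row 1: 2 empty cells -> not full
  row 2: 3 empty cells -> not full
  row 3: 3 empty cells -> not full
  row 4: 5 empty cells -> not full
  row 5: 0 empty cells -> FULL (clear)
  row 6: 2 empty cells -> not full
  row 7: 1 empty cell -> not full
  row 8: 4 empty cells -> not full
  row 9: 0 empty cells -> FULL (clear)
  row 10: 4 empty cells -> not full
  row 11: 0 empty cells -> FULL (clear)
Total rows cleared: 3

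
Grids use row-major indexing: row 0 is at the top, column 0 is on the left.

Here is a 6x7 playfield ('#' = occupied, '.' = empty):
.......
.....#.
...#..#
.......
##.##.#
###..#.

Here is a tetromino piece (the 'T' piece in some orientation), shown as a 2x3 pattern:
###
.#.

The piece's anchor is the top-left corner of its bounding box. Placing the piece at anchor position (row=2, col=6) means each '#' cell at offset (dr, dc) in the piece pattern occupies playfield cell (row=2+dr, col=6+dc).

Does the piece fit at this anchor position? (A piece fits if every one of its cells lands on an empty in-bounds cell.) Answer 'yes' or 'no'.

Check each piece cell at anchor (2, 6):
  offset (0,0) -> (2,6): occupied ('#') -> FAIL
  offset (0,1) -> (2,7): out of bounds -> FAIL
  offset (0,2) -> (2,8): out of bounds -> FAIL
  offset (1,1) -> (3,7): out of bounds -> FAIL
All cells valid: no

Answer: no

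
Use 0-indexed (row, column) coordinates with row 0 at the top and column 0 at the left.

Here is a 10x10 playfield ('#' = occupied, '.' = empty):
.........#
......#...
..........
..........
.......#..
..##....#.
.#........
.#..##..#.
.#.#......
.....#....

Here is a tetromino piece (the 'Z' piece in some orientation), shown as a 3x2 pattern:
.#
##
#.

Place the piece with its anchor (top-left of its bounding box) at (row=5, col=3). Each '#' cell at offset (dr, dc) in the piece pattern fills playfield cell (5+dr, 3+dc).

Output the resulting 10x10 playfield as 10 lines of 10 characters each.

Answer: .........#
......#...
..........
..........
.......#..
..###...#.
.#.##.....
.#.###..#.
.#.#......
.....#....

Derivation:
Fill (5+0,3+1) = (5,4)
Fill (5+1,3+0) = (6,3)
Fill (5+1,3+1) = (6,4)
Fill (5+2,3+0) = (7,3)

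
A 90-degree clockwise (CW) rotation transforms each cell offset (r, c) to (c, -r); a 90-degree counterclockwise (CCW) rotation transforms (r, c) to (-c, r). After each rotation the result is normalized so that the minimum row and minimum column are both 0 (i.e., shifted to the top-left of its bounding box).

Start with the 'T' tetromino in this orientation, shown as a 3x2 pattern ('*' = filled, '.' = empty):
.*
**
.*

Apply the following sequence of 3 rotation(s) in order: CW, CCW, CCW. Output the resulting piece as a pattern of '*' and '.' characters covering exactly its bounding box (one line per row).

Start:
.*
**
.*
After rotation 1 (CW):
.*.
***
After rotation 2 (CCW):
.*
**
.*
After rotation 3 (CCW):
***
.*.

Answer: ***
.*.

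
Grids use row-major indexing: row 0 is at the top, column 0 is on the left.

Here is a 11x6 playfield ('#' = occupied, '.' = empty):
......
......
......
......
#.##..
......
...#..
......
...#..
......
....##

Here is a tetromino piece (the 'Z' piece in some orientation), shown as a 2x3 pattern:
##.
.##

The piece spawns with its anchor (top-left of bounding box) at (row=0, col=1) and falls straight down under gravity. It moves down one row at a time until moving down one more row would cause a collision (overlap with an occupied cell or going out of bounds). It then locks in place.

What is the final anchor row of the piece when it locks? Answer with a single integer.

Spawn at (row=0, col=1). Try each row:
  row 0: fits
  row 1: fits
  row 2: fits
  row 3: blocked -> lock at row 2

Answer: 2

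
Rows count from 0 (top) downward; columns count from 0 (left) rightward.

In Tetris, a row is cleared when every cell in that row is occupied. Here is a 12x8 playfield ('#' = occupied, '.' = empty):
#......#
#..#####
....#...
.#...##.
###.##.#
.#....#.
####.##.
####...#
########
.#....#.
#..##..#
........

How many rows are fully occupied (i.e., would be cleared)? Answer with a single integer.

Answer: 1

Derivation:
Check each row:
  row 0: 6 empty cells -> not full
  row 1: 2 empty cells -> not full
  row 2: 7 empty cells -> not full
  row 3: 5 empty cells -> not full
  row 4: 2 empty cells -> not full
  row 5: 6 empty cells -> not full
  row 6: 2 empty cells -> not full
  row 7: 3 empty cells -> not full
  row 8: 0 empty cells -> FULL (clear)
  row 9: 6 empty cells -> not full
  row 10: 4 empty cells -> not full
  row 11: 8 empty cells -> not full
Total rows cleared: 1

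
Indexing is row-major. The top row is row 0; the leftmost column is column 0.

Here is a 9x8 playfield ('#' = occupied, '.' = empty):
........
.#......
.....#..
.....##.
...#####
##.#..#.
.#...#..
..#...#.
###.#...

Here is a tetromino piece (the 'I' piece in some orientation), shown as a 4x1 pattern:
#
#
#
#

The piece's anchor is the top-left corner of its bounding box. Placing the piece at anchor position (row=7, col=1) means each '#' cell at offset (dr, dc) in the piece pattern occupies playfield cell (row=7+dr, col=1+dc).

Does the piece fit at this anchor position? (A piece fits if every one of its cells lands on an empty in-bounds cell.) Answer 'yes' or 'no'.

Check each piece cell at anchor (7, 1):
  offset (0,0) -> (7,1): empty -> OK
  offset (1,0) -> (8,1): occupied ('#') -> FAIL
  offset (2,0) -> (9,1): out of bounds -> FAIL
  offset (3,0) -> (10,1): out of bounds -> FAIL
All cells valid: no

Answer: no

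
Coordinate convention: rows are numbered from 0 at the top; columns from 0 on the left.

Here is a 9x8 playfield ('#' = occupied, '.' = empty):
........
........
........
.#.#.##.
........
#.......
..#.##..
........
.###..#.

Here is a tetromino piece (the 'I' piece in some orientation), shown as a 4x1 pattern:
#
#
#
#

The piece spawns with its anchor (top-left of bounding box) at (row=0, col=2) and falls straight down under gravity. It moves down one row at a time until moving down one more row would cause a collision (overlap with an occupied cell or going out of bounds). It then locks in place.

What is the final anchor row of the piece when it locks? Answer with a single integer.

Spawn at (row=0, col=2). Try each row:
  row 0: fits
  row 1: fits
  row 2: fits
  row 3: blocked -> lock at row 2

Answer: 2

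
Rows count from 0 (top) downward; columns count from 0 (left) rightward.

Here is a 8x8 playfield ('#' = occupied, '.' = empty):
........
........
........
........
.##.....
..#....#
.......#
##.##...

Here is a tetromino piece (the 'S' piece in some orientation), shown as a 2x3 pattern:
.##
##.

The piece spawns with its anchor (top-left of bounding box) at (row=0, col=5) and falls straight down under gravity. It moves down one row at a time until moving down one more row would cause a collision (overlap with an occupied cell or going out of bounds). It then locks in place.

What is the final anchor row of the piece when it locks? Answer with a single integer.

Spawn at (row=0, col=5). Try each row:
  row 0: fits
  row 1: fits
  row 2: fits
  row 3: fits
  row 4: fits
  row 5: blocked -> lock at row 4

Answer: 4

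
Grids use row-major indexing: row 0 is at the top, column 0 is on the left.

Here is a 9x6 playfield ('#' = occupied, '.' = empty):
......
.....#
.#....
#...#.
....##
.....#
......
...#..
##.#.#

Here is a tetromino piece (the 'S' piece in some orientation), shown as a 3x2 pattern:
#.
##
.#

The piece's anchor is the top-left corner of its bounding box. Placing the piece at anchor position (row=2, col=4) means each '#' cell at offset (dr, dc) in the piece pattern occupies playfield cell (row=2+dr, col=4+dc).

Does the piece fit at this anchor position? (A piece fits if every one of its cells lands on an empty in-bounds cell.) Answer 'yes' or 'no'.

Check each piece cell at anchor (2, 4):
  offset (0,0) -> (2,4): empty -> OK
  offset (1,0) -> (3,4): occupied ('#') -> FAIL
  offset (1,1) -> (3,5): empty -> OK
  offset (2,1) -> (4,5): occupied ('#') -> FAIL
All cells valid: no

Answer: no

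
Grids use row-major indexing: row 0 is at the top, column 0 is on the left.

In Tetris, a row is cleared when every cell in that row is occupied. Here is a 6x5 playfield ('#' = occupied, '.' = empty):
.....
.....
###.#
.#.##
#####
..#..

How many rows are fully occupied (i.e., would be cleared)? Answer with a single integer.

Check each row:
  row 0: 5 empty cells -> not full
  row 1: 5 empty cells -> not full
  row 2: 1 empty cell -> not full
  row 3: 2 empty cells -> not full
  row 4: 0 empty cells -> FULL (clear)
  row 5: 4 empty cells -> not full
Total rows cleared: 1

Answer: 1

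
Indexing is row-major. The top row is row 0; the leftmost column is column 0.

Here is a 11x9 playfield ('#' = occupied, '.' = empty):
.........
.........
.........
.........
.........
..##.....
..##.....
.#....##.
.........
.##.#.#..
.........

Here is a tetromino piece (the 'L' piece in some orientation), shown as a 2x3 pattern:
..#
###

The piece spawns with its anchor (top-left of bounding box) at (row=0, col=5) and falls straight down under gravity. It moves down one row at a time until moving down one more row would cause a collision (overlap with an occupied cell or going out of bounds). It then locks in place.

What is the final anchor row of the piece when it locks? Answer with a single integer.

Spawn at (row=0, col=5). Try each row:
  row 0: fits
  row 1: fits
  row 2: fits
  row 3: fits
  row 4: fits
  row 5: fits
  row 6: blocked -> lock at row 5

Answer: 5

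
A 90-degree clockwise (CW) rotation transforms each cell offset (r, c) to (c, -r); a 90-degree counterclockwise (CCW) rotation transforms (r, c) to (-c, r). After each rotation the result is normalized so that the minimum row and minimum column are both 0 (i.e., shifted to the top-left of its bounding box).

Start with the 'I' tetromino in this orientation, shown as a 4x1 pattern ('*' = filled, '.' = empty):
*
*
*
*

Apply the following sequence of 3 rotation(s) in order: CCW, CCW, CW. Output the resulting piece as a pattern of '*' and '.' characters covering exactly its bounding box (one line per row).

Start:
*
*
*
*
After rotation 1 (CCW):
****
After rotation 2 (CCW):
*
*
*
*
After rotation 3 (CW):
****

Answer: ****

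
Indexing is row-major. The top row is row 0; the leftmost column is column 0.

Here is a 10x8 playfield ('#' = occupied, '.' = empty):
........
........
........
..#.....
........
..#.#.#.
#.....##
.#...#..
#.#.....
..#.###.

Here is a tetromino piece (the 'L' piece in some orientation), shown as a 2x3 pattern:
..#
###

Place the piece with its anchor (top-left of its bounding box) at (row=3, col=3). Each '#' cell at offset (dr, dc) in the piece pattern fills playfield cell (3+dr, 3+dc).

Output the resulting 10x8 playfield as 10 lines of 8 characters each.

Fill (3+0,3+2) = (3,5)
Fill (3+1,3+0) = (4,3)
Fill (3+1,3+1) = (4,4)
Fill (3+1,3+2) = (4,5)

Answer: ........
........
........
..#..#..
...###..
..#.#.#.
#.....##
.#...#..
#.#.....
..#.###.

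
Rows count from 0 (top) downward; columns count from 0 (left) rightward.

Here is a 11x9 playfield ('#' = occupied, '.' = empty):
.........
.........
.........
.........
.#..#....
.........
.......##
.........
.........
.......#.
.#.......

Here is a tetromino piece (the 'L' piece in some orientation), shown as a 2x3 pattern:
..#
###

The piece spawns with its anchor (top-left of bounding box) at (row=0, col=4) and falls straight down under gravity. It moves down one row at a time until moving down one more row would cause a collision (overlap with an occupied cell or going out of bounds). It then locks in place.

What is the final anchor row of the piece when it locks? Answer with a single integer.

Spawn at (row=0, col=4). Try each row:
  row 0: fits
  row 1: fits
  row 2: fits
  row 3: blocked -> lock at row 2

Answer: 2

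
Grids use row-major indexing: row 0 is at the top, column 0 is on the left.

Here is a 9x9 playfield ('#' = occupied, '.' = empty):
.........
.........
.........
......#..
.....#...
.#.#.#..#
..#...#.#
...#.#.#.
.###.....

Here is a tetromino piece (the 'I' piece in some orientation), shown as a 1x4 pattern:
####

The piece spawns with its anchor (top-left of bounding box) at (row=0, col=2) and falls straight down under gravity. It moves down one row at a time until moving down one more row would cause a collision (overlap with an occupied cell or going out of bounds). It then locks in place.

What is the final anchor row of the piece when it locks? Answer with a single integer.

Answer: 3

Derivation:
Spawn at (row=0, col=2). Try each row:
  row 0: fits
  row 1: fits
  row 2: fits
  row 3: fits
  row 4: blocked -> lock at row 3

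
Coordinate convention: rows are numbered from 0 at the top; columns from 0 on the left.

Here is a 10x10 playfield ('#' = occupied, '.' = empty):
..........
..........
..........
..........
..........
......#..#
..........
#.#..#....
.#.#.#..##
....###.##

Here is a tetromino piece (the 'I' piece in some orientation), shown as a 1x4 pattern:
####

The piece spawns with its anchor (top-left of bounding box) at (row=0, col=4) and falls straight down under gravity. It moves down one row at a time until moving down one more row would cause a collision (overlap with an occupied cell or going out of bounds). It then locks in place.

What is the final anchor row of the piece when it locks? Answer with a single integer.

Spawn at (row=0, col=4). Try each row:
  row 0: fits
  row 1: fits
  row 2: fits
  row 3: fits
  row 4: fits
  row 5: blocked -> lock at row 4

Answer: 4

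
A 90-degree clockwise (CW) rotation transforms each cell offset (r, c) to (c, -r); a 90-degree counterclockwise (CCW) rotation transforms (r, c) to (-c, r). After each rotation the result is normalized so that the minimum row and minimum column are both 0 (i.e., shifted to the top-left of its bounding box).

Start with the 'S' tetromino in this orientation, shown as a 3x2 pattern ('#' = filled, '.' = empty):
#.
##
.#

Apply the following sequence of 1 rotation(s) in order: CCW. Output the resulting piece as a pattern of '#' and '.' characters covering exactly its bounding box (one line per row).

Answer: .##
##.

Derivation:
Start:
#.
##
.#
After rotation 1 (CCW):
.##
##.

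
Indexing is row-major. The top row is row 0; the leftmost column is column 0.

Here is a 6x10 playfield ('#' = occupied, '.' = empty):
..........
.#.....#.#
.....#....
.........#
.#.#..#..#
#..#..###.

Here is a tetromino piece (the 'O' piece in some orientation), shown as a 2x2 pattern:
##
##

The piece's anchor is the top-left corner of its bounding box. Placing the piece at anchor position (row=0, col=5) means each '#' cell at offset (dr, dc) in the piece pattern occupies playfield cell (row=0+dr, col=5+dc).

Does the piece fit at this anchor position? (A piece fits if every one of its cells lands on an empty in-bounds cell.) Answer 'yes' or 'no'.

Answer: yes

Derivation:
Check each piece cell at anchor (0, 5):
  offset (0,0) -> (0,5): empty -> OK
  offset (0,1) -> (0,6): empty -> OK
  offset (1,0) -> (1,5): empty -> OK
  offset (1,1) -> (1,6): empty -> OK
All cells valid: yes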